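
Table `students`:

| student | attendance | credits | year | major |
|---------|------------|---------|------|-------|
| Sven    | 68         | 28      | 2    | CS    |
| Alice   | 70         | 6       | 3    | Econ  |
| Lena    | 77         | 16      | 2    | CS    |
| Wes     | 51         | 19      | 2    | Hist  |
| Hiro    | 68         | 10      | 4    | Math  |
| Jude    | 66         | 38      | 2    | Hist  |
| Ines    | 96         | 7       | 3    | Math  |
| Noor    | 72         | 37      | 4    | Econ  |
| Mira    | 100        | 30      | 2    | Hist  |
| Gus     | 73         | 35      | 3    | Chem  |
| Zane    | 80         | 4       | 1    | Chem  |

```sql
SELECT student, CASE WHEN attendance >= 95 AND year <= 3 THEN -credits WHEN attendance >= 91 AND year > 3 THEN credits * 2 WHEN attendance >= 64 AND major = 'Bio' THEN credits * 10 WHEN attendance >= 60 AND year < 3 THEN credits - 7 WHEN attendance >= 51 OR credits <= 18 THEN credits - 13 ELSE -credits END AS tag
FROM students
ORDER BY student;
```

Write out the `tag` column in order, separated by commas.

student=Alice: attendance >= 51 OR credits <= 18 → -7
student=Gus: attendance >= 51 OR credits <= 18 → 22
student=Hiro: attendance >= 51 OR credits <= 18 → -3
student=Ines: attendance >= 95 AND year <= 3 → -7
student=Jude: attendance >= 60 AND year < 3 → 31
student=Lena: attendance >= 60 AND year < 3 → 9
student=Mira: attendance >= 95 AND year <= 3 → -30
student=Noor: attendance >= 51 OR credits <= 18 → 24
student=Sven: attendance >= 60 AND year < 3 → 21
student=Wes: attendance >= 51 OR credits <= 18 → 6
student=Zane: attendance >= 60 AND year < 3 → -3

-7, 22, -3, -7, 31, 9, -30, 24, 21, 6, -3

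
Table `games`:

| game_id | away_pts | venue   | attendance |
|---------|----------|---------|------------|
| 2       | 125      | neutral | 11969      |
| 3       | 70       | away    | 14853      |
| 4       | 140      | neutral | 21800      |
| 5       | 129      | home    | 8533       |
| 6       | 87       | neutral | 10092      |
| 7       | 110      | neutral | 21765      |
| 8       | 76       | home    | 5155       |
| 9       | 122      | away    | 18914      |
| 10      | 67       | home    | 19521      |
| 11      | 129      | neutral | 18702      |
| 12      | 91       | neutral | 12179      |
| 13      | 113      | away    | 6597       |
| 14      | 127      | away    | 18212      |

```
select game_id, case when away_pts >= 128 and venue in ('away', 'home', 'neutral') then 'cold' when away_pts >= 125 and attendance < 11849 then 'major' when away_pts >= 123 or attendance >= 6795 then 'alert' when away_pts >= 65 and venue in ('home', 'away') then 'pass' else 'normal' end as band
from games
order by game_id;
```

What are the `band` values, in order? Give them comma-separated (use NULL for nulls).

game_id=2: away_pts >= 123 or attendance >= 6795 → alert
game_id=3: away_pts >= 123 or attendance >= 6795 → alert
game_id=4: away_pts >= 128 and venue in ('away', 'home', 'neutral') → cold
game_id=5: away_pts >= 128 and venue in ('away', 'home', 'neutral') → cold
game_id=6: away_pts >= 123 or attendance >= 6795 → alert
game_id=7: away_pts >= 123 or attendance >= 6795 → alert
game_id=8: away_pts >= 65 and venue in ('home', 'away') → pass
game_id=9: away_pts >= 123 or attendance >= 6795 → alert
game_id=10: away_pts >= 123 or attendance >= 6795 → alert
game_id=11: away_pts >= 128 and venue in ('away', 'home', 'neutral') → cold
game_id=12: away_pts >= 123 or attendance >= 6795 → alert
game_id=13: away_pts >= 65 and venue in ('home', 'away') → pass
game_id=14: away_pts >= 123 or attendance >= 6795 → alert

alert, alert, cold, cold, alert, alert, pass, alert, alert, cold, alert, pass, alert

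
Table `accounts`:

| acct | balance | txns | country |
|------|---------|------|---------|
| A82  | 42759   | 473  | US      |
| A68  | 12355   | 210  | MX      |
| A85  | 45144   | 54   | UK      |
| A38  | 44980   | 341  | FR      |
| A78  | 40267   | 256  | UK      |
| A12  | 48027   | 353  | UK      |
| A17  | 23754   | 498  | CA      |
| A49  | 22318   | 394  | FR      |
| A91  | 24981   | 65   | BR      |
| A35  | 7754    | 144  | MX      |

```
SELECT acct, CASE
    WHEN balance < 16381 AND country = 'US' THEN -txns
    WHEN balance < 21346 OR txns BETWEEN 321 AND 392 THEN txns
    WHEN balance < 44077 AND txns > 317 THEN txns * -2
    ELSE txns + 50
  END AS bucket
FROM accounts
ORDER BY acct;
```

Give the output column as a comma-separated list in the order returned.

acct=A12: balance < 21346 OR txns BETWEEN 321 AND 392 → 353
acct=A17: balance < 44077 AND txns > 317 → -996
acct=A35: balance < 21346 OR txns BETWEEN 321 AND 392 → 144
acct=A38: balance < 21346 OR txns BETWEEN 321 AND 392 → 341
acct=A49: balance < 44077 AND txns > 317 → -788
acct=A68: balance < 21346 OR txns BETWEEN 321 AND 392 → 210
acct=A78: ELSE → 306
acct=A82: balance < 44077 AND txns > 317 → -946
acct=A85: ELSE → 104
acct=A91: ELSE → 115

353, -996, 144, 341, -788, 210, 306, -946, 104, 115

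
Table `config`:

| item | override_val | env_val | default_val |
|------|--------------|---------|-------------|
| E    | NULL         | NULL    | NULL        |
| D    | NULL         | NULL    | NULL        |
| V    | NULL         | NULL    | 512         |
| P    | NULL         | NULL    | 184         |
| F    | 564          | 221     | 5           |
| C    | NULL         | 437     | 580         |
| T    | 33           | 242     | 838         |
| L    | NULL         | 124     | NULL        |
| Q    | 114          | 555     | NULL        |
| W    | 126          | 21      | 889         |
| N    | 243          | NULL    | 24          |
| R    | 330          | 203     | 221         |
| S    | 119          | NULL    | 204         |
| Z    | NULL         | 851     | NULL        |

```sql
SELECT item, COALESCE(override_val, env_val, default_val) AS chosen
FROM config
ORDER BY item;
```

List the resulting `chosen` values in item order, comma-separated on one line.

437, NULL, NULL, 564, 124, 243, 184, 114, 330, 119, 33, 512, 126, 851

item=C: override_val=NULL, env_val=437 → 437
item=D: override_val=NULL, env_val=NULL, default_val=NULL (all NULL) → NULL
item=E: override_val=NULL, env_val=NULL, default_val=NULL (all NULL) → NULL
item=F: override_val=564 → 564
item=L: override_val=NULL, env_val=124 → 124
item=N: override_val=243 → 243
item=P: override_val=NULL, env_val=NULL, default_val=184 → 184
item=Q: override_val=114 → 114
item=R: override_val=330 → 330
item=S: override_val=119 → 119
item=T: override_val=33 → 33
item=V: override_val=NULL, env_val=NULL, default_val=512 → 512
item=W: override_val=126 → 126
item=Z: override_val=NULL, env_val=851 → 851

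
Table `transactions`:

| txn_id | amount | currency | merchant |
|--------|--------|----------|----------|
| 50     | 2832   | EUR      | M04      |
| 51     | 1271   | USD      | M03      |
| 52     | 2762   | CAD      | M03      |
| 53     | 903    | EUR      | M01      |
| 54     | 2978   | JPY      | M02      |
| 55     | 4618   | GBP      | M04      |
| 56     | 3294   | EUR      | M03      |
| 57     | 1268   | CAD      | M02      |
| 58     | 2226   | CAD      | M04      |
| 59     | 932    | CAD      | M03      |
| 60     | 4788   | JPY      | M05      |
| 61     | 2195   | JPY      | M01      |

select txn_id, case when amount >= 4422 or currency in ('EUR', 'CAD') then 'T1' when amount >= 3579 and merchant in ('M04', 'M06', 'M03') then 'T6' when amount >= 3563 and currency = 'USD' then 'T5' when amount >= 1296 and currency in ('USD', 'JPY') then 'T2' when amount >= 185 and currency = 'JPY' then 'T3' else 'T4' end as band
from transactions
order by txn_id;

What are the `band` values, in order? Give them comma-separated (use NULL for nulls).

T1, T4, T1, T1, T2, T1, T1, T1, T1, T1, T1, T2

txn_id=50: amount >= 4422 or currency in ('EUR', 'CAD') → T1
txn_id=51: ELSE → T4
txn_id=52: amount >= 4422 or currency in ('EUR', 'CAD') → T1
txn_id=53: amount >= 4422 or currency in ('EUR', 'CAD') → T1
txn_id=54: amount >= 1296 and currency in ('USD', 'JPY') → T2
txn_id=55: amount >= 4422 or currency in ('EUR', 'CAD') → T1
txn_id=56: amount >= 4422 or currency in ('EUR', 'CAD') → T1
txn_id=57: amount >= 4422 or currency in ('EUR', 'CAD') → T1
txn_id=58: amount >= 4422 or currency in ('EUR', 'CAD') → T1
txn_id=59: amount >= 4422 or currency in ('EUR', 'CAD') → T1
txn_id=60: amount >= 4422 or currency in ('EUR', 'CAD') → T1
txn_id=61: amount >= 1296 and currency in ('USD', 'JPY') → T2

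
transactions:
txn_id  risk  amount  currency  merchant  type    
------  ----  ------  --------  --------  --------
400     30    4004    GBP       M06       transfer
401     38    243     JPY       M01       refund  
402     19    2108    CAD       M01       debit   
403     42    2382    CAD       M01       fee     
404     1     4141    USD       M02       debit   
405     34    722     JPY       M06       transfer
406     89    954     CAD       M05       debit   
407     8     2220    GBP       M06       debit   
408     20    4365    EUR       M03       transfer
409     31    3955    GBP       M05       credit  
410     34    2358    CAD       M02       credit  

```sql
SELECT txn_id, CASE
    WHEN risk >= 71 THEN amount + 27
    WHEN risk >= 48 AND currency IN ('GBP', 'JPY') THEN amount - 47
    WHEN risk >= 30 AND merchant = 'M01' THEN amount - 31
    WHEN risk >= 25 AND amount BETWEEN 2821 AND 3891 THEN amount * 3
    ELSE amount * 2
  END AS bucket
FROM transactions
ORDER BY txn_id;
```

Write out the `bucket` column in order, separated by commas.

8008, 212, 4216, 2351, 8282, 1444, 981, 4440, 8730, 7910, 4716

txn_id=400: ELSE → 8008
txn_id=401: risk >= 30 AND merchant = 'M01' → 212
txn_id=402: ELSE → 4216
txn_id=403: risk >= 30 AND merchant = 'M01' → 2351
txn_id=404: ELSE → 8282
txn_id=405: ELSE → 1444
txn_id=406: risk >= 71 → 981
txn_id=407: ELSE → 4440
txn_id=408: ELSE → 8730
txn_id=409: ELSE → 7910
txn_id=410: ELSE → 4716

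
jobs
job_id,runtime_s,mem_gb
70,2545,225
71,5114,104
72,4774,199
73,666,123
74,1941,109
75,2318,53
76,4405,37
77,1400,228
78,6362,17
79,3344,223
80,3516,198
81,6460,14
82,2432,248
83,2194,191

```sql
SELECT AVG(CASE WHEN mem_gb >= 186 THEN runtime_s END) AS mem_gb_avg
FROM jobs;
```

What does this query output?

2886.4285714286

job_id=70: ✓ → 2545
job_id=71: ✗
job_id=72: ✓ → 4774
job_id=73: ✗
job_id=74: ✗
job_id=75: ✗
job_id=76: ✗
job_id=77: ✓ → 1400
job_id=78: ✗
job_id=79: ✓ → 3344
job_id=80: ✓ → 3516
job_id=81: ✗
job_id=82: ✓ → 2432
job_id=83: ✓ → 2194
mem_gb_avg = (2545 + 4774 + 1400 + 3344 + 3516 + 2432 + 2194) / 7 = 2886.4285714286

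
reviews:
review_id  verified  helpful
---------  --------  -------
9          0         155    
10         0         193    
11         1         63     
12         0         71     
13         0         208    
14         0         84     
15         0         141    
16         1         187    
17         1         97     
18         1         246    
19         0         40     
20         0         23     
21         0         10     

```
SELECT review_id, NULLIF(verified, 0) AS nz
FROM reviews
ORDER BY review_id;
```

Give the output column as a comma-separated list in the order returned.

review_id=9: verified=0 vs 0: equal → NULL
review_id=10: verified=0 vs 0: equal → NULL
review_id=11: verified=1 vs 0: differ → 1
review_id=12: verified=0 vs 0: equal → NULL
review_id=13: verified=0 vs 0: equal → NULL
review_id=14: verified=0 vs 0: equal → NULL
review_id=15: verified=0 vs 0: equal → NULL
review_id=16: verified=1 vs 0: differ → 1
review_id=17: verified=1 vs 0: differ → 1
review_id=18: verified=1 vs 0: differ → 1
review_id=19: verified=0 vs 0: equal → NULL
review_id=20: verified=0 vs 0: equal → NULL
review_id=21: verified=0 vs 0: equal → NULL

NULL, NULL, 1, NULL, NULL, NULL, NULL, 1, 1, 1, NULL, NULL, NULL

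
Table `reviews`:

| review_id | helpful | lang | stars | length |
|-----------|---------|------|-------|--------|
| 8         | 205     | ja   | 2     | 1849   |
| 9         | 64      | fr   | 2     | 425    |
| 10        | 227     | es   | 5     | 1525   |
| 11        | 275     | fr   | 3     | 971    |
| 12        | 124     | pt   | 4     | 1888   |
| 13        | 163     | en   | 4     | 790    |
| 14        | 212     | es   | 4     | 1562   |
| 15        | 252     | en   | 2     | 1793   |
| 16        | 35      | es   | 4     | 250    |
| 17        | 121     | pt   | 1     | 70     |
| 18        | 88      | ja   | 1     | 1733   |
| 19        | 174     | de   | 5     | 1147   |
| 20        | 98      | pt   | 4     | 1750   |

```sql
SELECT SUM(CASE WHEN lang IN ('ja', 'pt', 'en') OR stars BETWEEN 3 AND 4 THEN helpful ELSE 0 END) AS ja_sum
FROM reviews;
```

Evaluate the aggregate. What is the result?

1573

review_id=8: ✓ → 205
review_id=9: ✗
review_id=10: ✗
review_id=11: ✓ → 275
review_id=12: ✓ → 124
review_id=13: ✓ → 163
review_id=14: ✓ → 212
review_id=15: ✓ → 252
review_id=16: ✓ → 35
review_id=17: ✓ → 121
review_id=18: ✓ → 88
review_id=19: ✗
review_id=20: ✓ → 98
ja_sum = 205 + 275 + 124 + 163 + 212 + 252 + 35 + 121 + 88 + 98 = 1573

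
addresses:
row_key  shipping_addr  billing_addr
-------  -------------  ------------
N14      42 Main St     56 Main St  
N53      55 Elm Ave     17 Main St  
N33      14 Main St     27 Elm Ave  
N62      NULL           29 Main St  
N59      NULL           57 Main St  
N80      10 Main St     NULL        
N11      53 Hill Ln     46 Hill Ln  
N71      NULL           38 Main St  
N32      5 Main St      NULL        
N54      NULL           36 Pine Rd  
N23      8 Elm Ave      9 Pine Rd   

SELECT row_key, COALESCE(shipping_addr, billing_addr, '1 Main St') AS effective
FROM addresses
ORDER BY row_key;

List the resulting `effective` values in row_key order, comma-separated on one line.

row_key=N11: shipping_addr=53 Hill Ln → 53 Hill Ln
row_key=N14: shipping_addr=42 Main St → 42 Main St
row_key=N23: shipping_addr=8 Elm Ave → 8 Elm Ave
row_key=N32: shipping_addr=5 Main St → 5 Main St
row_key=N33: shipping_addr=14 Main St → 14 Main St
row_key=N53: shipping_addr=55 Elm Ave → 55 Elm Ave
row_key=N54: shipping_addr=NULL, billing_addr=36 Pine Rd → 36 Pine Rd
row_key=N59: shipping_addr=NULL, billing_addr=57 Main St → 57 Main St
row_key=N62: shipping_addr=NULL, billing_addr=29 Main St → 29 Main St
row_key=N71: shipping_addr=NULL, billing_addr=38 Main St → 38 Main St
row_key=N80: shipping_addr=10 Main St → 10 Main St

53 Hill Ln, 42 Main St, 8 Elm Ave, 5 Main St, 14 Main St, 55 Elm Ave, 36 Pine Rd, 57 Main St, 29 Main St, 38 Main St, 10 Main St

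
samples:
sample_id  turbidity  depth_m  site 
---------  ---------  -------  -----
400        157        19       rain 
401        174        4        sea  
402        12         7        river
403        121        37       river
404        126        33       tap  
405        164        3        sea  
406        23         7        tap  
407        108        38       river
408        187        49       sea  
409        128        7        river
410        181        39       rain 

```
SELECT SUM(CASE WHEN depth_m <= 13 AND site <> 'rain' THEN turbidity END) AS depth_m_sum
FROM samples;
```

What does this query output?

sample_id=400: ✗
sample_id=401: ✓ → 174
sample_id=402: ✓ → 12
sample_id=403: ✗
sample_id=404: ✗
sample_id=405: ✓ → 164
sample_id=406: ✓ → 23
sample_id=407: ✗
sample_id=408: ✗
sample_id=409: ✓ → 128
sample_id=410: ✗
depth_m_sum = 174 + 12 + 164 + 23 + 128 = 501

501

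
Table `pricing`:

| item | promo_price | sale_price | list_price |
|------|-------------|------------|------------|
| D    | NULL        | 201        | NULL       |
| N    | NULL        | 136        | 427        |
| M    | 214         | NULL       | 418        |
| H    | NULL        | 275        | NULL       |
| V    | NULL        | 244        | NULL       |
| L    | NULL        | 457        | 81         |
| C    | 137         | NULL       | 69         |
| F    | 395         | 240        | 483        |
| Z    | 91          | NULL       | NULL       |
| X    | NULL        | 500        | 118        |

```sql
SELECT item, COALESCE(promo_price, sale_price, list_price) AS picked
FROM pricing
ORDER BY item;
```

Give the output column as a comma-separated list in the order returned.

item=C: promo_price=137 → 137
item=D: promo_price=NULL, sale_price=201 → 201
item=F: promo_price=395 → 395
item=H: promo_price=NULL, sale_price=275 → 275
item=L: promo_price=NULL, sale_price=457 → 457
item=M: promo_price=214 → 214
item=N: promo_price=NULL, sale_price=136 → 136
item=V: promo_price=NULL, sale_price=244 → 244
item=X: promo_price=NULL, sale_price=500 → 500
item=Z: promo_price=91 → 91

137, 201, 395, 275, 457, 214, 136, 244, 500, 91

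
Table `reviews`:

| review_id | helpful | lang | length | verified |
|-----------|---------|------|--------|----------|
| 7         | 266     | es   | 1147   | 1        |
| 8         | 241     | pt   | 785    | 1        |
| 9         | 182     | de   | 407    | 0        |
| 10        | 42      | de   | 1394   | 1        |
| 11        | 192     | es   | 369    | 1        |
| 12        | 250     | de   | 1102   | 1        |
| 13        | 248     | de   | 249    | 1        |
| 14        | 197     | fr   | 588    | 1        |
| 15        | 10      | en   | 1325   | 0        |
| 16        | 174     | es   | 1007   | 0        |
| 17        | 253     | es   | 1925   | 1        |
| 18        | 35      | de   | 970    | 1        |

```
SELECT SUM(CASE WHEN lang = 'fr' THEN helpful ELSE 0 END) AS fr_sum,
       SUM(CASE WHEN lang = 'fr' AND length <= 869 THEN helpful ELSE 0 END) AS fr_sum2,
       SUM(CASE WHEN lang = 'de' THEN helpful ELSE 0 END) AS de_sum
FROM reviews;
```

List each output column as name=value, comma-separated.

[fr_sum: lang = 'fr']
review_id=7: ✗
review_id=8: ✗
review_id=9: ✗
review_id=10: ✗
review_id=11: ✗
review_id=12: ✗
review_id=13: ✗
review_id=14: ✓ → 197
review_id=15: ✗
review_id=16: ✗
review_id=17: ✗
review_id=18: ✗
fr_sum = 197
—
[fr_sum2: lang = 'fr' AND length <= 869]
review_id=7: ✗
review_id=8: ✗
review_id=9: ✗
review_id=10: ✗
review_id=11: ✗
review_id=12: ✗
review_id=13: ✗
review_id=14: ✓ → 197
review_id=15: ✗
review_id=16: ✗
review_id=17: ✗
review_id=18: ✗
fr_sum2 = 197
—
[de_sum: lang = 'de']
review_id=7: ✗
review_id=8: ✗
review_id=9: ✓ → 182
review_id=10: ✓ → 42
review_id=11: ✗
review_id=12: ✓ → 250
review_id=13: ✓ → 248
review_id=14: ✗
review_id=15: ✗
review_id=16: ✗
review_id=17: ✗
review_id=18: ✓ → 35
de_sum = 182 + 42 + 250 + 248 + 35 = 757

fr_sum=197, fr_sum2=197, de_sum=757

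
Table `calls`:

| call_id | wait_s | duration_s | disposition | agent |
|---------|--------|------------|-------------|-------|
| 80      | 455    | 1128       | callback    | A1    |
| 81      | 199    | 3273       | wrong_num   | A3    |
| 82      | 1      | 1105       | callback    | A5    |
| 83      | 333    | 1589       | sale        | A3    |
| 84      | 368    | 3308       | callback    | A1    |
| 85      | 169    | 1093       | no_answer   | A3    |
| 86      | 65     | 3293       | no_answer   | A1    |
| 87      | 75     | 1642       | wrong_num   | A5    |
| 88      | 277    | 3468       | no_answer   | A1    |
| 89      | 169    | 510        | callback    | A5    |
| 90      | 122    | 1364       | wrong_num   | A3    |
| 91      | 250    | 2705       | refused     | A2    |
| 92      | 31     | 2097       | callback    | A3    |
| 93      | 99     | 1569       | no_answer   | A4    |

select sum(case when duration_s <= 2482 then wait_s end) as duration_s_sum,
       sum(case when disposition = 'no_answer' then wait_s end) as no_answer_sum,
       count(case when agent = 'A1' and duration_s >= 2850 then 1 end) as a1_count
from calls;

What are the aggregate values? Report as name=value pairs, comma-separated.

[duration_s_sum: duration_s <= 2482]
call_id=80: ✓ → 455
call_id=81: ✗
call_id=82: ✓ → 1
call_id=83: ✓ → 333
call_id=84: ✗
call_id=85: ✓ → 169
call_id=86: ✗
call_id=87: ✓ → 75
call_id=88: ✗
call_id=89: ✓ → 169
call_id=90: ✓ → 122
call_id=91: ✗
call_id=92: ✓ → 31
call_id=93: ✓ → 99
duration_s_sum = 455 + 1 + 333 + 169 + 75 + 169 + 122 + 31 + 99 = 1454
—
[no_answer_sum: disposition = 'no_answer']
call_id=80: ✗
call_id=81: ✗
call_id=82: ✗
call_id=83: ✗
call_id=84: ✗
call_id=85: ✓ → 169
call_id=86: ✓ → 65
call_id=87: ✗
call_id=88: ✓ → 277
call_id=89: ✗
call_id=90: ✗
call_id=91: ✗
call_id=92: ✗
call_id=93: ✓ → 99
no_answer_sum = 169 + 65 + 277 + 99 = 610
—
[a1_count: agent = 'A1' and duration_s >= 2850]
call_id=80: ✗
call_id=81: ✗
call_id=82: ✗
call_id=83: ✗
call_id=84: ✓ → 1
call_id=85: ✗
call_id=86: ✓ → 1
call_id=87: ✗
call_id=88: ✓ → 1
call_id=89: ✗
call_id=90: ✗
call_id=91: ✗
call_id=92: ✗
call_id=93: ✗
a1_count = COUNT(1, 1, 1) = 3

duration_s_sum=1454, no_answer_sum=610, a1_count=3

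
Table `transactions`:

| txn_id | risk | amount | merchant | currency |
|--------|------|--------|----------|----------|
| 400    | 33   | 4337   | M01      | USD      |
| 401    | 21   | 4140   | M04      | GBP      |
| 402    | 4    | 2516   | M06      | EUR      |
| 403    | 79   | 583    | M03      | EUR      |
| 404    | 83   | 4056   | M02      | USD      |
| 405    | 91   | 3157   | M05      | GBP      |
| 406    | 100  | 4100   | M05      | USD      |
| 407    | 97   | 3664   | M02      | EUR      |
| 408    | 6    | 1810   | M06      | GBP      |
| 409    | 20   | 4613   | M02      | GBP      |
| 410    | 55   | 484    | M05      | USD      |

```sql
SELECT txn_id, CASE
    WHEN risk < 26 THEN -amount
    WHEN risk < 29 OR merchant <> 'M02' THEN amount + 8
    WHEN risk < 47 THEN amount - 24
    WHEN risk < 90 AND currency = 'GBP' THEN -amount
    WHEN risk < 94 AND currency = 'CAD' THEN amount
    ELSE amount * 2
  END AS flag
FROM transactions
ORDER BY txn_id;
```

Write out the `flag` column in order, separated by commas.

4345, -4140, -2516, 591, 8112, 3165, 4108, 7328, -1810, -4613, 492

txn_id=400: risk < 29 OR merchant <> 'M02' → 4345
txn_id=401: risk < 26 → -4140
txn_id=402: risk < 26 → -2516
txn_id=403: risk < 29 OR merchant <> 'M02' → 591
txn_id=404: ELSE → 8112
txn_id=405: risk < 29 OR merchant <> 'M02' → 3165
txn_id=406: risk < 29 OR merchant <> 'M02' → 4108
txn_id=407: ELSE → 7328
txn_id=408: risk < 26 → -1810
txn_id=409: risk < 26 → -4613
txn_id=410: risk < 29 OR merchant <> 'M02' → 492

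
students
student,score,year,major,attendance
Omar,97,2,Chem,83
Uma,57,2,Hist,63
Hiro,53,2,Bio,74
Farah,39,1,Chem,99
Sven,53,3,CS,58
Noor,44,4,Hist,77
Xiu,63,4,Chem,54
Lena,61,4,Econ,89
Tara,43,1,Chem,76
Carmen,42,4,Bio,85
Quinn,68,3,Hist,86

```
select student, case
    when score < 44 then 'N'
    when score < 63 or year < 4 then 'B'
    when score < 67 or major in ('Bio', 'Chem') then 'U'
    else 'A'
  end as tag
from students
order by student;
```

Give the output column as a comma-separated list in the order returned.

N, N, B, B, B, B, B, B, N, B, U

student=Carmen: score < 44 → N
student=Farah: score < 44 → N
student=Hiro: score < 63 or year < 4 → B
student=Lena: score < 63 or year < 4 → B
student=Noor: score < 63 or year < 4 → B
student=Omar: score < 63 or year < 4 → B
student=Quinn: score < 63 or year < 4 → B
student=Sven: score < 63 or year < 4 → B
student=Tara: score < 44 → N
student=Uma: score < 63 or year < 4 → B
student=Xiu: score < 67 or major in ('Bio', 'Chem') → U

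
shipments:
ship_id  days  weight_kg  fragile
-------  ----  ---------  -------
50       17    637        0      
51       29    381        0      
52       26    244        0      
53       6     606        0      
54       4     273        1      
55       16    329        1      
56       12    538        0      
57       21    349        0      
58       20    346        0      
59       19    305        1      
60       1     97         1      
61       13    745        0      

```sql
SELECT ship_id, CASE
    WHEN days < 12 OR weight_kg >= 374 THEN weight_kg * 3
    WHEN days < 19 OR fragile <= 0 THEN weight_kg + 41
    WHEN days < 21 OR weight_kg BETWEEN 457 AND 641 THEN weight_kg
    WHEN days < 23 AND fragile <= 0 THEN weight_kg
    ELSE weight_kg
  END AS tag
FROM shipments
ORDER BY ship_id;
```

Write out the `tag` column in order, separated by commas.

1911, 1143, 285, 1818, 819, 370, 1614, 390, 387, 305, 291, 2235

ship_id=50: days < 12 OR weight_kg >= 374 → 1911
ship_id=51: days < 12 OR weight_kg >= 374 → 1143
ship_id=52: days < 19 OR fragile <= 0 → 285
ship_id=53: days < 12 OR weight_kg >= 374 → 1818
ship_id=54: days < 12 OR weight_kg >= 374 → 819
ship_id=55: days < 19 OR fragile <= 0 → 370
ship_id=56: days < 12 OR weight_kg >= 374 → 1614
ship_id=57: days < 19 OR fragile <= 0 → 390
ship_id=58: days < 19 OR fragile <= 0 → 387
ship_id=59: days < 21 OR weight_kg BETWEEN 457 AND 641 → 305
ship_id=60: days < 12 OR weight_kg >= 374 → 291
ship_id=61: days < 12 OR weight_kg >= 374 → 2235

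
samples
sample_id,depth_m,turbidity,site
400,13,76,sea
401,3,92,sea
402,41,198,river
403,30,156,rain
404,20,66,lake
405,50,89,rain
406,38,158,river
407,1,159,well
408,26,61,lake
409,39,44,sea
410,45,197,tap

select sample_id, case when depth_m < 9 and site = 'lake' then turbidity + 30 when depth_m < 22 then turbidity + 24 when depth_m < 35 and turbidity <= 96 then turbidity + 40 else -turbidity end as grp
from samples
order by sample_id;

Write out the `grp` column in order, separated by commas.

sample_id=400: depth_m < 22 → 100
sample_id=401: depth_m < 22 → 116
sample_id=402: ELSE → -198
sample_id=403: ELSE → -156
sample_id=404: depth_m < 22 → 90
sample_id=405: ELSE → -89
sample_id=406: ELSE → -158
sample_id=407: depth_m < 22 → 183
sample_id=408: depth_m < 35 and turbidity <= 96 → 101
sample_id=409: ELSE → -44
sample_id=410: ELSE → -197

100, 116, -198, -156, 90, -89, -158, 183, 101, -44, -197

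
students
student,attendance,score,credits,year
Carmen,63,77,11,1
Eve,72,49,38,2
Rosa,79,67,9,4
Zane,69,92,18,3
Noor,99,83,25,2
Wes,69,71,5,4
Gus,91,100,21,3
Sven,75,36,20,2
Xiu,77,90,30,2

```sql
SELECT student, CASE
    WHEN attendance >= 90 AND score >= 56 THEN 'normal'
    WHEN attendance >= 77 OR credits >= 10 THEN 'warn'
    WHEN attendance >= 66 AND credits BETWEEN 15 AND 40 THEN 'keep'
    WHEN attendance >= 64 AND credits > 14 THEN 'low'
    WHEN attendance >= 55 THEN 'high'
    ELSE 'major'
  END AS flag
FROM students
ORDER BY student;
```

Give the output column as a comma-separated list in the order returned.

student=Carmen: attendance >= 77 OR credits >= 10 → warn
student=Eve: attendance >= 77 OR credits >= 10 → warn
student=Gus: attendance >= 90 AND score >= 56 → normal
student=Noor: attendance >= 90 AND score >= 56 → normal
student=Rosa: attendance >= 77 OR credits >= 10 → warn
student=Sven: attendance >= 77 OR credits >= 10 → warn
student=Wes: attendance >= 55 → high
student=Xiu: attendance >= 77 OR credits >= 10 → warn
student=Zane: attendance >= 77 OR credits >= 10 → warn

warn, warn, normal, normal, warn, warn, high, warn, warn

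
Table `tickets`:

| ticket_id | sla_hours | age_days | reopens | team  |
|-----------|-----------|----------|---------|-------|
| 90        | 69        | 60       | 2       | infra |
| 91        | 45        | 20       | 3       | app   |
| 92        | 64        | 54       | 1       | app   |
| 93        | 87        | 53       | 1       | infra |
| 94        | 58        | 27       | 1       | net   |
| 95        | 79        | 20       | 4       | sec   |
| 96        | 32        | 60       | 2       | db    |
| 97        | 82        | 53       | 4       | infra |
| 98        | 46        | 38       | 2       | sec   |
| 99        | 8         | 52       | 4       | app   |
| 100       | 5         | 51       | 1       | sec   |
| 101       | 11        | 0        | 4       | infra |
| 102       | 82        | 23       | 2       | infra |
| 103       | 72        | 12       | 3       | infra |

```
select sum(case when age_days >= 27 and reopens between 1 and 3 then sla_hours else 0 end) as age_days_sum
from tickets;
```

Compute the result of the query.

361

ticket_id=90: ✓ → 69
ticket_id=91: ✗
ticket_id=92: ✓ → 64
ticket_id=93: ✓ → 87
ticket_id=94: ✓ → 58
ticket_id=95: ✗
ticket_id=96: ✓ → 32
ticket_id=97: ✗
ticket_id=98: ✓ → 46
ticket_id=99: ✗
ticket_id=100: ✓ → 5
ticket_id=101: ✗
ticket_id=102: ✗
ticket_id=103: ✗
age_days_sum = 69 + 64 + 87 + 58 + 32 + 46 + 5 = 361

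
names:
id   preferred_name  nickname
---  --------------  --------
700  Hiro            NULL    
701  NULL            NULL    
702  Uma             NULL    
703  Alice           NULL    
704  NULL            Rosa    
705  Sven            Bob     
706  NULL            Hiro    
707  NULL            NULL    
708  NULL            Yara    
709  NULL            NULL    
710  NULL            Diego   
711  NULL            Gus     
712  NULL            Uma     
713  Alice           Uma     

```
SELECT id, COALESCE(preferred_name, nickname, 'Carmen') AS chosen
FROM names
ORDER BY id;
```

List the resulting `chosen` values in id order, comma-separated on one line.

id=700: preferred_name=Hiro → Hiro
id=701: preferred_name=NULL, nickname=NULL, → literal Carmen → Carmen
id=702: preferred_name=Uma → Uma
id=703: preferred_name=Alice → Alice
id=704: preferred_name=NULL, nickname=Rosa → Rosa
id=705: preferred_name=Sven → Sven
id=706: preferred_name=NULL, nickname=Hiro → Hiro
id=707: preferred_name=NULL, nickname=NULL, → literal Carmen → Carmen
id=708: preferred_name=NULL, nickname=Yara → Yara
id=709: preferred_name=NULL, nickname=NULL, → literal Carmen → Carmen
id=710: preferred_name=NULL, nickname=Diego → Diego
id=711: preferred_name=NULL, nickname=Gus → Gus
id=712: preferred_name=NULL, nickname=Uma → Uma
id=713: preferred_name=Alice → Alice

Hiro, Carmen, Uma, Alice, Rosa, Sven, Hiro, Carmen, Yara, Carmen, Diego, Gus, Uma, Alice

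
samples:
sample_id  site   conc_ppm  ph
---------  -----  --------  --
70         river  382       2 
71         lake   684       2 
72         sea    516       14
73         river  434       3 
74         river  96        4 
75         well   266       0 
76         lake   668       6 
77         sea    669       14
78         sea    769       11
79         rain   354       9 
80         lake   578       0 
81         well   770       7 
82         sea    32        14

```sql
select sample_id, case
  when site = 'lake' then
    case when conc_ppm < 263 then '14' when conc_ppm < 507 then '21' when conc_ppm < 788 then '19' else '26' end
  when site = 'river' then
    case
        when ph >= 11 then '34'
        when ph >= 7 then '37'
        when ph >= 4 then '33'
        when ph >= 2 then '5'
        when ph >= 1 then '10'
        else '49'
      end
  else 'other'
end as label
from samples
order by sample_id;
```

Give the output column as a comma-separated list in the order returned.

5, 19, other, 5, 33, other, 19, other, other, other, 19, other, other

sample_id=70: site='river' → inner[ph >= 2] → 5
sample_id=71: site='lake' → inner[conc_ppm < 788] → 19
sample_id=72: site='sea' → outer ELSE → other
sample_id=73: site='river' → inner[ph >= 2] → 5
sample_id=74: site='river' → inner[ph >= 4] → 33
sample_id=75: site='well' → outer ELSE → other
sample_id=76: site='lake' → inner[conc_ppm < 788] → 19
sample_id=77: site='sea' → outer ELSE → other
sample_id=78: site='sea' → outer ELSE → other
sample_id=79: site='rain' → outer ELSE → other
sample_id=80: site='lake' → inner[conc_ppm < 788] → 19
sample_id=81: site='well' → outer ELSE → other
sample_id=82: site='sea' → outer ELSE → other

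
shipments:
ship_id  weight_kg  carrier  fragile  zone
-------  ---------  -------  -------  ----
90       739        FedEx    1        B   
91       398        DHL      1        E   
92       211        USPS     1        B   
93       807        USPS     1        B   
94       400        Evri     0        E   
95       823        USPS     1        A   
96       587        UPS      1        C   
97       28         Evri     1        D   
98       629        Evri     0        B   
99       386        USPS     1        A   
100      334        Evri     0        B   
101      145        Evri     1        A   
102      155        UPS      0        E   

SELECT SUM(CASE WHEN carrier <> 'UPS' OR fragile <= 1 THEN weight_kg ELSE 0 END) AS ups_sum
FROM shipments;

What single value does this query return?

5642

ship_id=90: ✓ → 739
ship_id=91: ✓ → 398
ship_id=92: ✓ → 211
ship_id=93: ✓ → 807
ship_id=94: ✓ → 400
ship_id=95: ✓ → 823
ship_id=96: ✓ → 587
ship_id=97: ✓ → 28
ship_id=98: ✓ → 629
ship_id=99: ✓ → 386
ship_id=100: ✓ → 334
ship_id=101: ✓ → 145
ship_id=102: ✓ → 155
ups_sum = 739 + 398 + 211 + 807 + 400 + 823 + 587 + 28 + 629 + 386 + 334 + 145 + 155 = 5642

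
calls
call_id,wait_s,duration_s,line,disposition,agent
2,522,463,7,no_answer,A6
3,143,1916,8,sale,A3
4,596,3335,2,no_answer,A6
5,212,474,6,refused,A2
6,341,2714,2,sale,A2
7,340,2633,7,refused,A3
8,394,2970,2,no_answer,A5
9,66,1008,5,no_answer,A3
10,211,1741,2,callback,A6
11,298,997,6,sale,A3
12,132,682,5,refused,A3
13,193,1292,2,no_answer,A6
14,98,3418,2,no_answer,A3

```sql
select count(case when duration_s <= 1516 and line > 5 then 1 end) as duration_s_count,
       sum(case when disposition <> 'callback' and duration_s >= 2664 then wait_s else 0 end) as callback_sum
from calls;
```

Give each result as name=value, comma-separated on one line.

duration_s_count=3, callback_sum=1429

[duration_s_count: duration_s <= 1516 and line > 5]
call_id=2: ✓ → 1
call_id=3: ✗
call_id=4: ✗
call_id=5: ✓ → 1
call_id=6: ✗
call_id=7: ✗
call_id=8: ✗
call_id=9: ✗
call_id=10: ✗
call_id=11: ✓ → 1
call_id=12: ✗
call_id=13: ✗
call_id=14: ✗
duration_s_count = COUNT(1, 1, 1) = 3
—
[callback_sum: disposition <> 'callback' and duration_s >= 2664]
call_id=2: ✗
call_id=3: ✗
call_id=4: ✓ → 596
call_id=5: ✗
call_id=6: ✓ → 341
call_id=7: ✗
call_id=8: ✓ → 394
call_id=9: ✗
call_id=10: ✗
call_id=11: ✗
call_id=12: ✗
call_id=13: ✗
call_id=14: ✓ → 98
callback_sum = 596 + 341 + 394 + 98 = 1429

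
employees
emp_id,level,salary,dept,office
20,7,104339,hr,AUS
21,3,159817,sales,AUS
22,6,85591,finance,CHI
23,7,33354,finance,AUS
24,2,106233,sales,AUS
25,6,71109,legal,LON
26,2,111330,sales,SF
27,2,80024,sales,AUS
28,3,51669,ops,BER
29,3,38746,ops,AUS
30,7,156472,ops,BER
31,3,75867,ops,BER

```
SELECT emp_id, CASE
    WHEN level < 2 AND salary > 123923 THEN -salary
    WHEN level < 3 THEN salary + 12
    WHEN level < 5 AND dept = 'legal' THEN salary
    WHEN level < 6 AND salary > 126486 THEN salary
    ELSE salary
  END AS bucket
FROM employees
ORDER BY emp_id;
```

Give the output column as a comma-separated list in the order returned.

104339, 159817, 85591, 33354, 106245, 71109, 111342, 80036, 51669, 38746, 156472, 75867

emp_id=20: ELSE → 104339
emp_id=21: level < 6 AND salary > 126486 → 159817
emp_id=22: ELSE → 85591
emp_id=23: ELSE → 33354
emp_id=24: level < 3 → 106245
emp_id=25: ELSE → 71109
emp_id=26: level < 3 → 111342
emp_id=27: level < 3 → 80036
emp_id=28: ELSE → 51669
emp_id=29: ELSE → 38746
emp_id=30: ELSE → 156472
emp_id=31: ELSE → 75867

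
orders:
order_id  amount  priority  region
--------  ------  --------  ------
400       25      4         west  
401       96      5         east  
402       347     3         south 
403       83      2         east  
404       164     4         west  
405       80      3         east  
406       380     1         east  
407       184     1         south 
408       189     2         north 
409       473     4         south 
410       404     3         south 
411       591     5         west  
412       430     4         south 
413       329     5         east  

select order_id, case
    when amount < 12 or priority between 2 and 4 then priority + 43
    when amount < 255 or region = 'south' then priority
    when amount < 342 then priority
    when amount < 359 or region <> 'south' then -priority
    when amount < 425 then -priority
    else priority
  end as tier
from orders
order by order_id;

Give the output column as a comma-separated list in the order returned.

order_id=400: amount < 12 or priority between 2 and 4 → 47
order_id=401: amount < 255 or region = 'south' → 5
order_id=402: amount < 12 or priority between 2 and 4 → 46
order_id=403: amount < 12 or priority between 2 and 4 → 45
order_id=404: amount < 12 or priority between 2 and 4 → 47
order_id=405: amount < 12 or priority between 2 and 4 → 46
order_id=406: amount < 359 or region <> 'south' → -1
order_id=407: amount < 255 or region = 'south' → 1
order_id=408: amount < 12 or priority between 2 and 4 → 45
order_id=409: amount < 12 or priority between 2 and 4 → 47
order_id=410: amount < 12 or priority between 2 and 4 → 46
order_id=411: amount < 359 or region <> 'south' → -5
order_id=412: amount < 12 or priority between 2 and 4 → 47
order_id=413: amount < 342 → 5

47, 5, 46, 45, 47, 46, -1, 1, 45, 47, 46, -5, 47, 5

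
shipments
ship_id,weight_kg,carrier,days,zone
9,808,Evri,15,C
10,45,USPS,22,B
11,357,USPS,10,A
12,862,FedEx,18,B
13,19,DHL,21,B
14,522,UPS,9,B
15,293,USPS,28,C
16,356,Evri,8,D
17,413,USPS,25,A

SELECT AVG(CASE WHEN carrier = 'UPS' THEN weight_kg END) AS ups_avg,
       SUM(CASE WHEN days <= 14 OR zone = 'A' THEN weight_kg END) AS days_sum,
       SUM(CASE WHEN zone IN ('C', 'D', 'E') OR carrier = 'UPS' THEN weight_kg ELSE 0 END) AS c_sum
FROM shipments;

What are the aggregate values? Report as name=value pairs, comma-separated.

[ups_avg: carrier = 'UPS']
ship_id=9: ✗
ship_id=10: ✗
ship_id=11: ✗
ship_id=12: ✗
ship_id=13: ✗
ship_id=14: ✓ → 522
ship_id=15: ✗
ship_id=16: ✗
ship_id=17: ✗
ups_avg = 522
—
[days_sum: days <= 14 OR zone = 'A']
ship_id=9: ✗
ship_id=10: ✗
ship_id=11: ✓ → 357
ship_id=12: ✗
ship_id=13: ✗
ship_id=14: ✓ → 522
ship_id=15: ✗
ship_id=16: ✓ → 356
ship_id=17: ✓ → 413
days_sum = 357 + 522 + 356 + 413 = 1648
—
[c_sum: zone IN ('C', 'D', 'E') OR carrier = 'UPS']
ship_id=9: ✓ → 808
ship_id=10: ✗
ship_id=11: ✗
ship_id=12: ✗
ship_id=13: ✗
ship_id=14: ✓ → 522
ship_id=15: ✓ → 293
ship_id=16: ✓ → 356
ship_id=17: ✗
c_sum = 808 + 522 + 293 + 356 = 1979

ups_avg=522, days_sum=1648, c_sum=1979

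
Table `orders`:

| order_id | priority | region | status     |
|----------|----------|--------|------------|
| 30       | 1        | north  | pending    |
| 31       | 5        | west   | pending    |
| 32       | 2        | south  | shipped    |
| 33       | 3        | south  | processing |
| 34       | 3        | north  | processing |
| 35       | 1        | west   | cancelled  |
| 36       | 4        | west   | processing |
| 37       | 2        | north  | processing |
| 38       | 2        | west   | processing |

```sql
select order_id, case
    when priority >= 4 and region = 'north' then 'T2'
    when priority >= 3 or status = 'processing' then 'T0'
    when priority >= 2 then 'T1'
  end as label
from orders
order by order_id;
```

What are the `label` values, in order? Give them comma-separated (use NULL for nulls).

order_id=30: (no match → NULL) → NULL
order_id=31: priority >= 3 or status = 'processing' → T0
order_id=32: priority >= 2 → T1
order_id=33: priority >= 3 or status = 'processing' → T0
order_id=34: priority >= 3 or status = 'processing' → T0
order_id=35: (no match → NULL) → NULL
order_id=36: priority >= 3 or status = 'processing' → T0
order_id=37: priority >= 3 or status = 'processing' → T0
order_id=38: priority >= 3 or status = 'processing' → T0

NULL, T0, T1, T0, T0, NULL, T0, T0, T0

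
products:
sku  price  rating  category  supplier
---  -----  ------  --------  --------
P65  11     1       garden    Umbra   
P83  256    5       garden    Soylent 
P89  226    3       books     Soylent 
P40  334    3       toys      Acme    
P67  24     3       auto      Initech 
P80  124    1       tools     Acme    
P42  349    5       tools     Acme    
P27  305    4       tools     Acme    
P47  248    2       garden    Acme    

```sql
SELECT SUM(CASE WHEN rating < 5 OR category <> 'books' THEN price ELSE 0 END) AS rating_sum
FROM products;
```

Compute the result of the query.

1877

sku=P65: ✓ → 11
sku=P83: ✓ → 256
sku=P89: ✓ → 226
sku=P40: ✓ → 334
sku=P67: ✓ → 24
sku=P80: ✓ → 124
sku=P42: ✓ → 349
sku=P27: ✓ → 305
sku=P47: ✓ → 248
rating_sum = 11 + 256 + 226 + 334 + 24 + 124 + 349 + 305 + 248 = 1877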